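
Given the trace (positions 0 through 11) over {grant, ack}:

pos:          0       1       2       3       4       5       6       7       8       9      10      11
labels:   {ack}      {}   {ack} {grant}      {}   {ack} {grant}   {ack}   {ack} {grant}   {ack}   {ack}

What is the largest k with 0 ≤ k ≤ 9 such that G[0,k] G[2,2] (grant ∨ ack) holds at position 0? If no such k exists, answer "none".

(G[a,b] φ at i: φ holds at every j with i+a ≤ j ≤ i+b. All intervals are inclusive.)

1

G[2,2] (grant ∨ ack) must hold from j=0 onward; find where it first fails.
  j=0: holds
  j=1: holds
  j=2: fails
Holds on [0,1], so largest k = 1.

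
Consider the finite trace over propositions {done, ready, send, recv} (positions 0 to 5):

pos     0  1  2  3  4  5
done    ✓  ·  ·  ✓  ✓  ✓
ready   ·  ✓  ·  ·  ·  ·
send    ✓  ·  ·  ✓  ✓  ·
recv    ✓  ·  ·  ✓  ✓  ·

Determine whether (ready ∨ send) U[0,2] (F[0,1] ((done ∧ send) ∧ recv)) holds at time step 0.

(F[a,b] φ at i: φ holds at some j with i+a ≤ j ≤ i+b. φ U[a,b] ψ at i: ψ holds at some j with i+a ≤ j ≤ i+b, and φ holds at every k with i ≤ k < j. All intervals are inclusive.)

Holds

Need some j in [0,2] with F[0,1] ((done ∧ send) ∧ recv), and (ready ∨ send) at every k in [0,j-1].
  j=0: F[0,1] ((done ∧ send) ∧ recv) holds; no prefix to check → satisfied.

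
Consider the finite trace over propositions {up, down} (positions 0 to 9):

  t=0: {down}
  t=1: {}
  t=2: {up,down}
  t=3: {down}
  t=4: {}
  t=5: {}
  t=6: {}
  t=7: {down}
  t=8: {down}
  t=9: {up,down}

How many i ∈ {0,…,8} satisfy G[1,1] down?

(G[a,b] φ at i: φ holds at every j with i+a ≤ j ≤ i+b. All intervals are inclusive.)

Evaluate at each i in [0,8]:
  i=0: ✗ (fails at j=1)
  i=1: ✓ (all of [2,2])
  i=2: ✓ (all of [3,3])
  i=3: ✗ (fails at j=4)
  i=4: ✗ (fails at j=5)
  i=5: ✗ (fails at j=6)
  i=6: ✓ (all of [7,7])
  i=7: ✓ (all of [8,8])
  i=8: ✓ (all of [9,9])
Positions where it holds: {1, 2, 6, 7, 8} → 5.

5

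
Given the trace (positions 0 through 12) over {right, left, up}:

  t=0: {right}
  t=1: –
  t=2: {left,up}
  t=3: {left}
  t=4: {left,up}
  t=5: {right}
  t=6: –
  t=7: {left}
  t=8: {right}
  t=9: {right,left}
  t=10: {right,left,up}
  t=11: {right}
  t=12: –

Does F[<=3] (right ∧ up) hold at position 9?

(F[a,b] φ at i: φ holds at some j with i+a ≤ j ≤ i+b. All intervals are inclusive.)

Yes

Check (right ∧ up) at each j in [9,12]:
  j=9: false
  j=10: true
  j=11: false
  j=12: false
Found at j=10 → formula holds.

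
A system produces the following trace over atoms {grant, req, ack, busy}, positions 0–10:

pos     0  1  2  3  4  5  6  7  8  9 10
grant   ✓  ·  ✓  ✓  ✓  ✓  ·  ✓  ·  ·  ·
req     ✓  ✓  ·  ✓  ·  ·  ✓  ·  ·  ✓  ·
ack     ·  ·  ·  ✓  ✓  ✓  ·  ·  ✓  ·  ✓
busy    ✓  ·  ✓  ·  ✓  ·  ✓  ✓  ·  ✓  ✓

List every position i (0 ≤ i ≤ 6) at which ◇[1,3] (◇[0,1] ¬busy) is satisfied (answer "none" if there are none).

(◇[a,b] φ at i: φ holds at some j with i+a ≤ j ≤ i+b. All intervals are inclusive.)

Evaluate at each i in [0,6]:
  i=0: ✓ (witness j=1)
  i=1: ✓ (witness j=2)
  i=2: ✓ (witness j=3)
  i=3: ✓ (witness j=4)
  i=4: ✓ (witness j=5)
  i=5: ✓ (witness j=7)
  i=6: ✓ (witness j=7)

0, 1, 2, 3, 4, 5, 6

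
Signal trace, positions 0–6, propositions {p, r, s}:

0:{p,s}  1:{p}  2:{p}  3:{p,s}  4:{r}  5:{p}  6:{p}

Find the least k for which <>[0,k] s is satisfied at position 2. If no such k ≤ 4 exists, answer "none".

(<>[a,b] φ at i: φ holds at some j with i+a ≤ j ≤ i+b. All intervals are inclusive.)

Scan j = 2,3,… for s:
  j=2: fails
  j=3: holds
First hit at j=3, so smallest k = 3-2 = 1.

1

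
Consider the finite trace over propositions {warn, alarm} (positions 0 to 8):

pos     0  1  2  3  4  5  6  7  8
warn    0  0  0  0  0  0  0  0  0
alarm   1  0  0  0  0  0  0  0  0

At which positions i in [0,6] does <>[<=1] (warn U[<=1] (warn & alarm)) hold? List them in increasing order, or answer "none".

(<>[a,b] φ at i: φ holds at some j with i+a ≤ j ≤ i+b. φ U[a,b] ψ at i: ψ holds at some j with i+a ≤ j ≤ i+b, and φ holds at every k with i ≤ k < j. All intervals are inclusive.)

none

Evaluate at each i in [0,6]:
  i=0: ✗ (none in [0,1])
  i=1: ✗ (none in [1,2])
  i=2: ✗ (none in [2,3])
  i=3: ✗ (none in [3,4])
  i=4: ✗ (none in [4,5])
  i=5: ✗ (none in [5,6])
  i=6: ✗ (none in [6,7])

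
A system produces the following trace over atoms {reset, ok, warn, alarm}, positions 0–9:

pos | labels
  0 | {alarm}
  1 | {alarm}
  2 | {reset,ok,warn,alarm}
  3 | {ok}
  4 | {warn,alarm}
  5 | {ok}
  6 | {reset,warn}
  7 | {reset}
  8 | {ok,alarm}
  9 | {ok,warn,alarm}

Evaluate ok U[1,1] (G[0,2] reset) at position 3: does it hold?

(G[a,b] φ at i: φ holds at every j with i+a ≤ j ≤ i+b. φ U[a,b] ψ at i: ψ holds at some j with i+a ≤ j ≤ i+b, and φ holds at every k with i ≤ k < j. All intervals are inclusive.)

Need some j in [4,4] with G[0,2] reset, and ok at every k in [3,j-1].
  j=4: G[0,2] reset — fails at 4.
No j in the window works → until fails.

Does not hold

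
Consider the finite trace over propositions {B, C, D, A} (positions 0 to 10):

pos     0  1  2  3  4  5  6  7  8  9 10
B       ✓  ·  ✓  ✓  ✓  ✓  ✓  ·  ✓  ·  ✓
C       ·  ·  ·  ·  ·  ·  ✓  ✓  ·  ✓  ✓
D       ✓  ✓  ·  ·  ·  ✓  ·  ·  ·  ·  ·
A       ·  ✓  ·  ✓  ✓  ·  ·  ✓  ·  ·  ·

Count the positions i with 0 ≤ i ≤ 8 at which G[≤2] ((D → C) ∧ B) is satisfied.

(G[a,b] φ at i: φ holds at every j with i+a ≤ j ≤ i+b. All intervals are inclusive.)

1

Evaluate at each i in [0,8]:
  i=0: ✗ (fails at j=0)
  i=1: ✗ (fails at j=1)
  i=2: ✓ (all of [2,4])
  i=3: ✗ (fails at j=5)
  i=4: ✗ (fails at j=5)
  i=5: ✗ (fails at j=5)
  i=6: ✗ (fails at j=7)
  i=7: ✗ (fails at j=7)
  i=8: ✗ (fails at j=9)
Positions where it holds: {2} → 1.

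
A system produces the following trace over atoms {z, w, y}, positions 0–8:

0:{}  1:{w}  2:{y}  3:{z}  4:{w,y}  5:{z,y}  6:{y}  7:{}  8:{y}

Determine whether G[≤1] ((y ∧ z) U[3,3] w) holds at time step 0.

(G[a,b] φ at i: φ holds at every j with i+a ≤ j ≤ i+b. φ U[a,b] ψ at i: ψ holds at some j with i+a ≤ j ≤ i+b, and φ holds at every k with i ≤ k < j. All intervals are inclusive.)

No

Check ((y ∧ z) U[3,3] w) at every j in [0,1]:
  j=0: fails
  j=1: fails
Fails at j=0 → formula fails.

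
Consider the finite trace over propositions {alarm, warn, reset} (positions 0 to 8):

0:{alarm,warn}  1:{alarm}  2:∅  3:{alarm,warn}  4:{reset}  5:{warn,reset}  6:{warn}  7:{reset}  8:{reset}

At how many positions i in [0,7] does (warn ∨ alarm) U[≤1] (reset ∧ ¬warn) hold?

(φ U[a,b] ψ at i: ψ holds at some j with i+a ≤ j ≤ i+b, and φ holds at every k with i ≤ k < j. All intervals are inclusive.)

4

Evaluate at each i in [0,7]:
  i=0: ✗ (no rhs in [0,1])
  i=1: ✗ (no rhs in [1,2])
  i=2: ✗ (no rhs in [2,3])
  i=3: ✓ (rhs at j=4; lhs holds on [3,3])
  i=4: ✓ (rhs at j=4)
  i=5: ✗ (no rhs in [5,6])
  i=6: ✓ (rhs at j=7; lhs holds on [6,6])
  i=7: ✓ (rhs at j=7)
Positions where it holds: {3, 4, 6, 7} → 4.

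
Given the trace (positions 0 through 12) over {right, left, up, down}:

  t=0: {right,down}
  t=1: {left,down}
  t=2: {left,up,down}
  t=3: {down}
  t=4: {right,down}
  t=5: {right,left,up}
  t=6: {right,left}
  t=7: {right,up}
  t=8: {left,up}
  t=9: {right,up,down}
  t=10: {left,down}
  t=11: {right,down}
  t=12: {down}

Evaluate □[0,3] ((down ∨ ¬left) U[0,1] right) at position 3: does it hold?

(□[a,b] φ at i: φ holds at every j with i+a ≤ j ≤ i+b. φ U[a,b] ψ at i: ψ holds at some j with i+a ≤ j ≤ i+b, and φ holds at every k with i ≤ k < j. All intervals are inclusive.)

Check ((down ∨ ¬left) U[0,1] right) at every j in [3,6]:
  j=3: holds
  j=4: holds
  j=5: holds
  j=6: holds
All positions satisfy it → formula holds.

Yes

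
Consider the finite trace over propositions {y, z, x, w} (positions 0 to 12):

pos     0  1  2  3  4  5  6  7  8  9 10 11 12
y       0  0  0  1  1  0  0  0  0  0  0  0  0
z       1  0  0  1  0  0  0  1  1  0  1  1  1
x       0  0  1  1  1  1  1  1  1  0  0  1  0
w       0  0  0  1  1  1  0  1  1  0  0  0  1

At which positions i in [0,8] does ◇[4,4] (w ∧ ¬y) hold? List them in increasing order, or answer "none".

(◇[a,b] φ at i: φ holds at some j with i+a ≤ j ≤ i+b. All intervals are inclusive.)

Evaluate at each i in [0,8]:
  i=0: ✗ (none in [4,4])
  i=1: ✓ (witness j=5)
  i=2: ✗ (none in [6,6])
  i=3: ✓ (witness j=7)
  i=4: ✓ (witness j=8)
  i=5: ✗ (none in [9,9])
  i=6: ✗ (none in [10,10])
  i=7: ✗ (none in [11,11])
  i=8: ✓ (witness j=12)

1, 3, 4, 8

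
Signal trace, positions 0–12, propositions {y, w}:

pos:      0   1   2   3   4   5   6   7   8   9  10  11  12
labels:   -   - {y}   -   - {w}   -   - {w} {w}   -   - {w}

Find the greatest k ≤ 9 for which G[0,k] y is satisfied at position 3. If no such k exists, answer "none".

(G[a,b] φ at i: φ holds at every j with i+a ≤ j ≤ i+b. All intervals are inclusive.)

y must hold from j=3 onward; find where it first fails.
  j=3: fails → no k works.

none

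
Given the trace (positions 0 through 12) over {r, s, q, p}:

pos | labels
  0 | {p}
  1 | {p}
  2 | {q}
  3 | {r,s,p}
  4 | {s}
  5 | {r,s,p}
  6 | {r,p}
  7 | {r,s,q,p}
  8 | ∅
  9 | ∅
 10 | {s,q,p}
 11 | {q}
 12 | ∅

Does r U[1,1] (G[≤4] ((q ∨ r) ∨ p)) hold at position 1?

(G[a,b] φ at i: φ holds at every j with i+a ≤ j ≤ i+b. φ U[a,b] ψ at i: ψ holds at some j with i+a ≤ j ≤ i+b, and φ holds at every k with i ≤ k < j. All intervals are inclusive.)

Need some j in [2,2] with G[≤4] ((q ∨ r) ∨ p), and r at every k in [1,j-1].
  j=2: G[≤4] ((q ∨ r) ∨ p) — fails at 4.
No j in the window works → until fails.

Does not hold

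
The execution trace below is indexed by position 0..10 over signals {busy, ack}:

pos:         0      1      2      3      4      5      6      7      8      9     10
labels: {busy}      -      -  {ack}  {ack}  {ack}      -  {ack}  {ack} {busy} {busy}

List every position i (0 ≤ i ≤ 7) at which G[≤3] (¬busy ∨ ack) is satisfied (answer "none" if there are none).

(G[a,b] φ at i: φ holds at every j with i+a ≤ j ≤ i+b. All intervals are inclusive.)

Evaluate at each i in [0,7]:
  i=0: ✗ (fails at j=0)
  i=1: ✓ (all of [1,4])
  i=2: ✓ (all of [2,5])
  i=3: ✓ (all of [3,6])
  i=4: ✓ (all of [4,7])
  i=5: ✓ (all of [5,8])
  i=6: ✗ (fails at j=9)
  i=7: ✗ (fails at j=9)

1, 2, 3, 4, 5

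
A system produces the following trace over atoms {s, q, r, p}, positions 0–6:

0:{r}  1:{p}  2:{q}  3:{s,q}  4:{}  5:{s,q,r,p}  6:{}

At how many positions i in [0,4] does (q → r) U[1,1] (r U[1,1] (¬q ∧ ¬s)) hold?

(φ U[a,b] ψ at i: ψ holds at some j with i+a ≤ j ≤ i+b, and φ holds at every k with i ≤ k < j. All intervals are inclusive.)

Evaluate at each i in [0,4]:
  i=0: ✗ (no rhs in [1,1])
  i=1: ✗ (no rhs in [2,2])
  i=2: ✗ (no rhs in [3,3])
  i=3: ✗ (no rhs in [4,4])
  i=4: ✓ (rhs at j=5; lhs holds on [4,4])
Positions where it holds: {4} → 1.

1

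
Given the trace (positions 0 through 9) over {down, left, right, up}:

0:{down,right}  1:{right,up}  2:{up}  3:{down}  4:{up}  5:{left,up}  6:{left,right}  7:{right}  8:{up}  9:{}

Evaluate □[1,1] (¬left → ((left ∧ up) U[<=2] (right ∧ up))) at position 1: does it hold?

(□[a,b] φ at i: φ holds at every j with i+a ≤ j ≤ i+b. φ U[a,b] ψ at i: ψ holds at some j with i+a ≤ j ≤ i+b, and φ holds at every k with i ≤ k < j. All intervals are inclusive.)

Check (¬left → ((left ∧ up) U[<=2] (right ∧ up))) at every j in [2,2]:
  j=2: antecedent true; consequent fails → ✗
Fails at j=2 → formula fails.

Does not hold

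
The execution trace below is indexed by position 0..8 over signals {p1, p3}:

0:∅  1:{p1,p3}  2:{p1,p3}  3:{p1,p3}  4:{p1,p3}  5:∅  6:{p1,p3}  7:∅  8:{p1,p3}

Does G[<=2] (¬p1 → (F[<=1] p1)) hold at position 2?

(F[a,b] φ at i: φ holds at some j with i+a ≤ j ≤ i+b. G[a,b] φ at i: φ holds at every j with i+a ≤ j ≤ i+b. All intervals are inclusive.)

True

Check (¬p1 → (F[<=1] p1)) at every j in [2,4]:
  j=2: antecedent false → ✓
  j=3: antecedent false → ✓
  j=4: antecedent false → ✓
All positions satisfy it → formula holds.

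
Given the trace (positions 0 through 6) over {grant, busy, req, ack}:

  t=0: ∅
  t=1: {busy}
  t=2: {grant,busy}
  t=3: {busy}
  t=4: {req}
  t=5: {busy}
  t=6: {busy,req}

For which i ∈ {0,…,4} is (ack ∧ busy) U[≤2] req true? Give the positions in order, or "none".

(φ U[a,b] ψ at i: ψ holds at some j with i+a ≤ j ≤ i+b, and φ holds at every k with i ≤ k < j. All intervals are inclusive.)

Evaluate at each i in [0,4]:
  i=0: ✗ (no rhs in [0,2])
  i=1: ✗ (no rhs in [1,3])
  i=2: ✗ (lhs fails at k=2 before rhs at j=4)
  i=3: ✗ (lhs fails at k=3 before rhs at j=4)
  i=4: ✓ (rhs at j=4)

4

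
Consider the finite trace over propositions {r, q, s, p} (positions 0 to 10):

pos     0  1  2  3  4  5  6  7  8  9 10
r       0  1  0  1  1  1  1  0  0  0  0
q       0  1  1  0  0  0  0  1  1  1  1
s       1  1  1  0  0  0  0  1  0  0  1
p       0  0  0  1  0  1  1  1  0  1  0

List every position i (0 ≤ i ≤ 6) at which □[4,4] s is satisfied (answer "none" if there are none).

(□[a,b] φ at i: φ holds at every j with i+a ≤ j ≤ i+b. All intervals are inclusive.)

Evaluate at each i in [0,6]:
  i=0: ✗ (fails at j=4)
  i=1: ✗ (fails at j=5)
  i=2: ✗ (fails at j=6)
  i=3: ✓ (all of [7,7])
  i=4: ✗ (fails at j=8)
  i=5: ✗ (fails at j=9)
  i=6: ✓ (all of [10,10])

3, 6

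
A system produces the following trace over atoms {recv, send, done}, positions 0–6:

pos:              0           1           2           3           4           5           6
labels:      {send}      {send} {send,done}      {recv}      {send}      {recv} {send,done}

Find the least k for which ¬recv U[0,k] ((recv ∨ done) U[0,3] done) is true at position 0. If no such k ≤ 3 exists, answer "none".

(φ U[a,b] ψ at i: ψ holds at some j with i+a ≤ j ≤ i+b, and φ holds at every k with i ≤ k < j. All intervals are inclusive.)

2

Need earliest j ≥ 0 with ((recv ∨ done) U[0,3] done), and ¬recv at every k in [0,j-1].
  j=0: rhs fails.
  j=1: rhs fails.
  j=2: rhs holds; lhs holds on [0,1]. k = 2.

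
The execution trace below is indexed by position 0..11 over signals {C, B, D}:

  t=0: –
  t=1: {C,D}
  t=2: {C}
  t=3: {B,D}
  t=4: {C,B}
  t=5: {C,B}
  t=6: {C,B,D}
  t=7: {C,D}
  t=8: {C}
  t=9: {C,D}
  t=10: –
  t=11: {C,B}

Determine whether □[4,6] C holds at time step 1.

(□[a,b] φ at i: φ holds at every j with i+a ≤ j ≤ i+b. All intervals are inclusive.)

True

Check C at every j in [5,7]:
  j=5: true
  j=6: true
  j=7: true
All positions satisfy it → formula holds.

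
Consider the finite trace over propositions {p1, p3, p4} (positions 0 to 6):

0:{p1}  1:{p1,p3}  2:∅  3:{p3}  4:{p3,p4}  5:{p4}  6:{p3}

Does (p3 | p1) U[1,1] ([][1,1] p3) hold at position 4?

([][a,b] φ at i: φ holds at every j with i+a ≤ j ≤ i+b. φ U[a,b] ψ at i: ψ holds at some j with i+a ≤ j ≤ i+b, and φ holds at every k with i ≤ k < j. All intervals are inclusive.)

Yes

Need some j in [5,5] with [][1,1] p3, and (p3 | p1) at every k in [4,j-1].
  j=5: [][1,1] p3 holds; (p3 | p1) holds at every k in [4,4] → satisfied.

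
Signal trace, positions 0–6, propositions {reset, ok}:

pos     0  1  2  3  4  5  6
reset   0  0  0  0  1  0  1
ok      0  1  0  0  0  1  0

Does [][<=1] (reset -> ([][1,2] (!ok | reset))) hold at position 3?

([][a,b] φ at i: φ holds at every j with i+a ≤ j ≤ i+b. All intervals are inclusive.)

No

Check (reset -> ([][1,2] (!ok | reset))) at every j in [3,4]:
  j=3: antecedent false → ✓
  j=4: antecedent true; consequent fails at 5 → ✗
Fails at j=4 → formula fails.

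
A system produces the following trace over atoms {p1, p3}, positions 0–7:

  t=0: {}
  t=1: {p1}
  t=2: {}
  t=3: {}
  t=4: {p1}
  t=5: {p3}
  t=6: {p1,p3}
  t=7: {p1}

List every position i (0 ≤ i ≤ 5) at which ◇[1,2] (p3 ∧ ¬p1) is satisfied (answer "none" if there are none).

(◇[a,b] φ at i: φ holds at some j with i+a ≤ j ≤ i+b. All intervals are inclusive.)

Evaluate at each i in [0,5]:
  i=0: ✗ (none in [1,2])
  i=1: ✗ (none in [2,3])
  i=2: ✗ (none in [3,4])
  i=3: ✓ (witness j=5)
  i=4: ✓ (witness j=5)
  i=5: ✗ (none in [6,7])

3, 4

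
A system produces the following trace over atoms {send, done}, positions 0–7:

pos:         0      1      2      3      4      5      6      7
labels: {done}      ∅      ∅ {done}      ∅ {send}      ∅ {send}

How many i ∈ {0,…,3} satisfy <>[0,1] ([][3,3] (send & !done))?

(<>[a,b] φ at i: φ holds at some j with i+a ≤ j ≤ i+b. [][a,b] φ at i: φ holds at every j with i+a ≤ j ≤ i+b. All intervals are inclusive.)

3

Evaluate at each i in [0,3]:
  i=0: ✗ (none in [0,1])
  i=1: ✓ (witness j=2)
  i=2: ✓ (witness j=2)
  i=3: ✓ (witness j=4)
Positions where it holds: {1, 2, 3} → 3.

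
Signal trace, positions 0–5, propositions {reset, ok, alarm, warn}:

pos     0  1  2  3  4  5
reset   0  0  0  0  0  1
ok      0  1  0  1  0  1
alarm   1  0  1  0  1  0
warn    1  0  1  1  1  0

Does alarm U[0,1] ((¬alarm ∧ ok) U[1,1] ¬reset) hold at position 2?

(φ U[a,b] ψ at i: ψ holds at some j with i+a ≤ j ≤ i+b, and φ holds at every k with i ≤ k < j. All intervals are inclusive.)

Yes

Need some j in [2,3] with ((¬alarm ∧ ok) U[1,1] ¬reset), and alarm at every k in [2,j-1].
  j=2: ((¬alarm ∧ ok) U[1,1] ¬reset) — fails.
  j=3: ((¬alarm ∧ ok) U[1,1] ¬reset) holds; alarm holds at every k in [2,2] → satisfied.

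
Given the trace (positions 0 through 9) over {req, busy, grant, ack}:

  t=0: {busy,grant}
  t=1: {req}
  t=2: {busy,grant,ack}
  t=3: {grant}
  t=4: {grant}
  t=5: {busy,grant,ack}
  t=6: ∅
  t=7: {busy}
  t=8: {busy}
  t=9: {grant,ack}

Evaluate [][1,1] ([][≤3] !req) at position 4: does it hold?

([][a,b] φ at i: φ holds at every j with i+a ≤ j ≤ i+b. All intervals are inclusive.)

Check [][≤3] !req at every j in [5,5]:
  j=5: holds on [5,8]
All positions satisfy it → formula holds.

Yes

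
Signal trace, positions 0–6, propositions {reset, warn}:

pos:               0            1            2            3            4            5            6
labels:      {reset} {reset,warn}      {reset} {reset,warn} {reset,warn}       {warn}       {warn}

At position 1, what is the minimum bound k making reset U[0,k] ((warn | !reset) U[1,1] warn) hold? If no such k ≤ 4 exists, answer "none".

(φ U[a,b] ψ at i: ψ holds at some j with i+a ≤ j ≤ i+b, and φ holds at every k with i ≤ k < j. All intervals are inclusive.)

2

Need earliest j ≥ 1 with ((warn | !reset) U[1,1] warn), and reset at every k in [1,j-1].
  j=1: rhs fails.
  j=2: rhs fails.
  j=3: rhs holds; lhs holds on [1,2]. k = 2.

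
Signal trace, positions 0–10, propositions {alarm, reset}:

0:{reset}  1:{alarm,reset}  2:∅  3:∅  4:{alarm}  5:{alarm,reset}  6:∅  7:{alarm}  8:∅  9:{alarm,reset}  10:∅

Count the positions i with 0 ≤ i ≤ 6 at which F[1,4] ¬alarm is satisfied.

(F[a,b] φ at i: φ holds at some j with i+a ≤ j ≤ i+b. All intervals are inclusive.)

7

Evaluate at each i in [0,6]:
  i=0: ✓ (witness j=2)
  i=1: ✓ (witness j=2)
  i=2: ✓ (witness j=3)
  i=3: ✓ (witness j=6)
  i=4: ✓ (witness j=6)
  i=5: ✓ (witness j=6)
  i=6: ✓ (witness j=8)
Positions where it holds: {0, 1, 2, 3, 4, 5, 6} → 7.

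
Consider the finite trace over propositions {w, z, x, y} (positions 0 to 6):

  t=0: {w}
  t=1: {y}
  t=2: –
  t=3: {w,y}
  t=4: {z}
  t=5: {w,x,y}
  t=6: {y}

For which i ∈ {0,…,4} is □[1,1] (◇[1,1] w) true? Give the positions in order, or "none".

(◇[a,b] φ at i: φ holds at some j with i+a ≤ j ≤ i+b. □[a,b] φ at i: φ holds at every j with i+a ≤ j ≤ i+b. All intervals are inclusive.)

Evaluate at each i in [0,4]:
  i=0: ✗ (fails at j=1)
  i=1: ✓ (all of [2,2])
  i=2: ✗ (fails at j=3)
  i=3: ✓ (all of [4,4])
  i=4: ✗ (fails at j=5)

1, 3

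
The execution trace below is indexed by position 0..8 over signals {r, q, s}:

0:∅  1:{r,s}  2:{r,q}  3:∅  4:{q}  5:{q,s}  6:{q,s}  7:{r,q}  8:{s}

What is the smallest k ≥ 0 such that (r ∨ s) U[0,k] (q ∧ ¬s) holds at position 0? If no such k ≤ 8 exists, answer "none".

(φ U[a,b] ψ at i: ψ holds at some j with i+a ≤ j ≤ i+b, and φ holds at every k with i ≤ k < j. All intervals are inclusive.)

Need earliest j ≥ 0 with (q ∧ ¬s), and (r ∨ s) at every k in [0,j-1].
  j=0: rhs fails.
  j=1: rhs fails.
  j=2: rhs holds but lhs fails at k=0.
  j=3: rhs fails.
  j=4: rhs holds but lhs fails at k=0.
  j=5: rhs fails.
  j=6: rhs fails.
  j=7: rhs holds but lhs fails at k=0.
  j=8: rhs fails.
No witness within the range → none.

none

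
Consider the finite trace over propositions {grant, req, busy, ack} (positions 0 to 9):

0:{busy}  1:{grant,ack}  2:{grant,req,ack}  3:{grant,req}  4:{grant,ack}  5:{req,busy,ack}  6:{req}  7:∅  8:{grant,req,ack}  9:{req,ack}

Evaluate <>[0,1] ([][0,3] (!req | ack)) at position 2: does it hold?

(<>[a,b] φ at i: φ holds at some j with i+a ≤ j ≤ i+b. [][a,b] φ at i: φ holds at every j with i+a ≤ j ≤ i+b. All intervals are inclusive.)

False

Check [][0,3] (!req | ack) at each j in [2,3]:
  j=2: fails at 3
  j=3: fails at 3
No position in the window satisfies it → formula fails.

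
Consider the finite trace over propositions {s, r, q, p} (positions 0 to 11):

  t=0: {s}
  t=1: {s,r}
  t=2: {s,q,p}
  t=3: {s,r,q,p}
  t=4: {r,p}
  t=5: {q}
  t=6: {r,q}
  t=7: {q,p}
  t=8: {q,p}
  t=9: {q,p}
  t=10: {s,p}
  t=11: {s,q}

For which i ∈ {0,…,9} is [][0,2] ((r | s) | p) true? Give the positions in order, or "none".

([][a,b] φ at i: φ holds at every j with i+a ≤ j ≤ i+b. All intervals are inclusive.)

Evaluate at each i in [0,9]:
  i=0: ✓ (all of [0,2])
  i=1: ✓ (all of [1,3])
  i=2: ✓ (all of [2,4])
  i=3: ✗ (fails at j=5)
  i=4: ✗ (fails at j=5)
  i=5: ✗ (fails at j=5)
  i=6: ✓ (all of [6,8])
  i=7: ✓ (all of [7,9])
  i=8: ✓ (all of [8,10])
  i=9: ✓ (all of [9,11])

0, 1, 2, 6, 7, 8, 9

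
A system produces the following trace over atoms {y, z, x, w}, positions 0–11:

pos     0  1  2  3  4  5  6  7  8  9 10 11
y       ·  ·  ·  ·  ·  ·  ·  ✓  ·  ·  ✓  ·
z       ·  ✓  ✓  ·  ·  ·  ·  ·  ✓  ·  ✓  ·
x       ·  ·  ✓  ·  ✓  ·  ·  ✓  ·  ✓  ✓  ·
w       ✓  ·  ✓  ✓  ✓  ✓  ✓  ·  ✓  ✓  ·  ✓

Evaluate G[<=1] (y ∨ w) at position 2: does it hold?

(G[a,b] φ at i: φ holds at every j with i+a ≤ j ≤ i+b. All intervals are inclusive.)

Yes

Check (y ∨ w) at every j in [2,3]:
  j=2: true
  j=3: true
All positions satisfy it → formula holds.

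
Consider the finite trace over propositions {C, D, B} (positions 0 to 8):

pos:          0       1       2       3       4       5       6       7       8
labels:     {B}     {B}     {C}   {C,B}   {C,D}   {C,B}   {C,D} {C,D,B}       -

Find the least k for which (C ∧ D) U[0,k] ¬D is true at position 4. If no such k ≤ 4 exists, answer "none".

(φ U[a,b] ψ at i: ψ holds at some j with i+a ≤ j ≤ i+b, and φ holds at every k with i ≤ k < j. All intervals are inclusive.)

1

Need earliest j ≥ 4 with ¬D, and (C ∧ D) at every k in [4,j-1].
  j=4: rhs fails.
  j=5: rhs holds; lhs holds on [4,4]. k = 1.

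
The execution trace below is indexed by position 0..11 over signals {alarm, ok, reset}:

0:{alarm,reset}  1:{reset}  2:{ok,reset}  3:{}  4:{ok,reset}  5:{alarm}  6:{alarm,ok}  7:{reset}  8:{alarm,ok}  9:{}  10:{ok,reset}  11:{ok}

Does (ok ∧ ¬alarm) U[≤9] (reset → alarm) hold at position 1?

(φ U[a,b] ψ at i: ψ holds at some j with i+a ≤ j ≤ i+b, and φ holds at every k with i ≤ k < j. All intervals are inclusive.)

Need some j in [1,10] with (reset → alarm), and (ok ∧ ¬alarm) at every k in [1,j-1].
  j=1: (reset → alarm) false.
  j=2: (reset → alarm) false.
  j=3: (reset → alarm) holds, but (ok ∧ ¬alarm) fails at k=1 → not this j.
  j=4: (reset → alarm) false.
  j=5: (reset → alarm) holds, but (ok ∧ ¬alarm) fails at k=1 → not this j.
  j=6: (reset → alarm) holds, but (ok ∧ ¬alarm) fails at k=1 → not this j.
  j=7: (reset → alarm) false.
  j=8: (reset → alarm) holds, but (ok ∧ ¬alarm) fails at k=1 → not this j.
  j=9: (reset → alarm) holds, but (ok ∧ ¬alarm) fails at k=1 → not this j.
  j=10: (reset → alarm) false.
No j in the window works → until fails.

False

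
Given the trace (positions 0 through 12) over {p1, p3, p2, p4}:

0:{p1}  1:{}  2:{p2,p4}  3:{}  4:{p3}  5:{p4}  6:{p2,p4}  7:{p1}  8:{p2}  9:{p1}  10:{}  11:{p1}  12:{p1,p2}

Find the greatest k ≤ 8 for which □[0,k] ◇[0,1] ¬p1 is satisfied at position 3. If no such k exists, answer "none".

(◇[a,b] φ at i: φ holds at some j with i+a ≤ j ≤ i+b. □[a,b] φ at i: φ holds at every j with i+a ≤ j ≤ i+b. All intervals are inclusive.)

7

◇[0,1] ¬p1 must hold from j=3 onward; find where it first fails.
  j=3: holds
  j=4: holds
  j=5: holds
  j=6: holds
  j=7: holds
  j=8: holds
  j=9: holds
  j=10: holds
  j=11: fails
Holds on [3,10], so largest k = 7.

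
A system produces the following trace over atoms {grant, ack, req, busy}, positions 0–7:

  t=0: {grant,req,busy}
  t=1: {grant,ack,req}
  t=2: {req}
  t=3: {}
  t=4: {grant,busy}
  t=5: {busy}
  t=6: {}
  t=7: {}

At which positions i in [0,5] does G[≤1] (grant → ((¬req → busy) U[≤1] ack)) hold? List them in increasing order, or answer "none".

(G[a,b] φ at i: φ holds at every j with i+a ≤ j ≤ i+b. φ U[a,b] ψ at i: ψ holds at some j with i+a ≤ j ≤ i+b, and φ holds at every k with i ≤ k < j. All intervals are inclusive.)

0, 1, 2, 5

Evaluate at each i in [0,5]:
  i=0: ✓ (all of [0,1])
  i=1: ✓ (all of [1,2])
  i=2: ✓ (all of [2,3])
  i=3: ✗ (fails at j=4)
  i=4: ✗ (fails at j=4)
  i=5: ✓ (all of [5,6])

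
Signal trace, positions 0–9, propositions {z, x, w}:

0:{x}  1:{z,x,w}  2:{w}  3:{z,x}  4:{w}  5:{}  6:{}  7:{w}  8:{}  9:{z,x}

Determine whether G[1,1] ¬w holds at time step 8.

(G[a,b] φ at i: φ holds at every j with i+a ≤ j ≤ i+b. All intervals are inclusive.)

Check ¬w at every j in [9,9]:
  j=9: true
All positions satisfy it → formula holds.

Holds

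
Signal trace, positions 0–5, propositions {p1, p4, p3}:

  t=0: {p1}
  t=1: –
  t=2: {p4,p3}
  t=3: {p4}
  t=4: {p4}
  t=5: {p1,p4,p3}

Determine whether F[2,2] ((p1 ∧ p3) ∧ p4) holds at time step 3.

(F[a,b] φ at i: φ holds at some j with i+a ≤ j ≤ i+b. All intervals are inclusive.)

Check ((p1 ∧ p3) ∧ p4) at each j in [5,5]:
  j=5: true
Found at j=5 → formula holds.

True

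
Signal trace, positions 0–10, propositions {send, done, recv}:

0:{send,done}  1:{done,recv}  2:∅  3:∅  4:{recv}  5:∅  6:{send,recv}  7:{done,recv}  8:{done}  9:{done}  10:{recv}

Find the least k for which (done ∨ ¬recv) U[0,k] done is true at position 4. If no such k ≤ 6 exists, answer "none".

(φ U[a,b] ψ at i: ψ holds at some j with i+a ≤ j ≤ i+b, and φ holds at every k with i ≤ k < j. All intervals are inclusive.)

none

Need earliest j ≥ 4 with done, and (done ∨ ¬recv) at every k in [4,j-1].
  j=4: rhs fails.
  j=5: rhs fails.
  j=6: rhs fails.
  j=7: rhs holds but lhs fails at k=4.
  j=8: rhs holds but lhs fails at k=4.
  j=9: rhs holds but lhs fails at k=4.
  j=10: rhs fails.
No witness within the range → none.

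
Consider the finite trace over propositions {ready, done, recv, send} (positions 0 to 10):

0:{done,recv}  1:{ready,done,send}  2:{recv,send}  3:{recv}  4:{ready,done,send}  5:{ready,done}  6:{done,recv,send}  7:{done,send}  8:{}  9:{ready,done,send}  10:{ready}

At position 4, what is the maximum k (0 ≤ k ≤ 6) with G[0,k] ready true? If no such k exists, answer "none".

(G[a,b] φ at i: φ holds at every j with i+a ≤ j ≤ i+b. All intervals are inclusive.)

ready must hold from j=4 onward; find where it first fails.
  j=4: holds
  j=5: holds
  j=6: fails
Holds on [4,5], so largest k = 1.

1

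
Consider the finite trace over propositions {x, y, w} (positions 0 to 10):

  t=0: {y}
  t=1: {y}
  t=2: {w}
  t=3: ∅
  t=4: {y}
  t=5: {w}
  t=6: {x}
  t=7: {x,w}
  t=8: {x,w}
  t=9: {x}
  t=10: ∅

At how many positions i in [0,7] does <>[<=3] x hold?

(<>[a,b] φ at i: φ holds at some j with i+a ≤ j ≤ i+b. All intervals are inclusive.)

Evaluate at each i in [0,7]:
  i=0: ✗ (none in [0,3])
  i=1: ✗ (none in [1,4])
  i=2: ✗ (none in [2,5])
  i=3: ✓ (witness j=6)
  i=4: ✓ (witness j=6)
  i=5: ✓ (witness j=6)
  i=6: ✓ (witness j=6)
  i=7: ✓ (witness j=7)
Positions where it holds: {3, 4, 5, 6, 7} → 5.

5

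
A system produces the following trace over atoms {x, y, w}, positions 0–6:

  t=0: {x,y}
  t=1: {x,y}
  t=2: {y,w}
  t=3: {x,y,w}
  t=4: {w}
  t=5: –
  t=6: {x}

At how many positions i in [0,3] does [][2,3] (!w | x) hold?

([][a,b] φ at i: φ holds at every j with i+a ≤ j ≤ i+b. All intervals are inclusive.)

Evaluate at each i in [0,3]:
  i=0: ✗ (fails at j=2)
  i=1: ✗ (fails at j=4)
  i=2: ✗ (fails at j=4)
  i=3: ✓ (all of [5,6])
Positions where it holds: {3} → 1.

1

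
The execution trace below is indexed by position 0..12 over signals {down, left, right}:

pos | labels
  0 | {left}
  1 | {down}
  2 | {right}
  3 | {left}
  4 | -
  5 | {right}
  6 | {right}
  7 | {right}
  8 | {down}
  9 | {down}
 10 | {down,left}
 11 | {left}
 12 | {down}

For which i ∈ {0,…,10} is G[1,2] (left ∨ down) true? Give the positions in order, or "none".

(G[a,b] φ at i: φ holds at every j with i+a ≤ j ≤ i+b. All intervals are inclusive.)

Evaluate at each i in [0,10]:
  i=0: ✗ (fails at j=2)
  i=1: ✗ (fails at j=2)
  i=2: ✗ (fails at j=4)
  i=3: ✗ (fails at j=4)
  i=4: ✗ (fails at j=5)
  i=5: ✗ (fails at j=6)
  i=6: ✗ (fails at j=7)
  i=7: ✓ (all of [8,9])
  i=8: ✓ (all of [9,10])
  i=9: ✓ (all of [10,11])
  i=10: ✓ (all of [11,12])

7, 8, 9, 10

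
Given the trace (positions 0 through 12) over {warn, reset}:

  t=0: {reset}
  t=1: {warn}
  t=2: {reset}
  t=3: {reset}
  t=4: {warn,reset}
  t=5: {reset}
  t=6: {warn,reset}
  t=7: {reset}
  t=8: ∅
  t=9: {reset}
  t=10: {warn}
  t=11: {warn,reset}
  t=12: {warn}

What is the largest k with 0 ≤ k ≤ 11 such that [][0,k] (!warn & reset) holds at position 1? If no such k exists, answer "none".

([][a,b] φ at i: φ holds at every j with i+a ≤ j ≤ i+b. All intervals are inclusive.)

none

(!warn & reset) must hold from j=1 onward; find where it first fails.
  j=1: fails → no k works.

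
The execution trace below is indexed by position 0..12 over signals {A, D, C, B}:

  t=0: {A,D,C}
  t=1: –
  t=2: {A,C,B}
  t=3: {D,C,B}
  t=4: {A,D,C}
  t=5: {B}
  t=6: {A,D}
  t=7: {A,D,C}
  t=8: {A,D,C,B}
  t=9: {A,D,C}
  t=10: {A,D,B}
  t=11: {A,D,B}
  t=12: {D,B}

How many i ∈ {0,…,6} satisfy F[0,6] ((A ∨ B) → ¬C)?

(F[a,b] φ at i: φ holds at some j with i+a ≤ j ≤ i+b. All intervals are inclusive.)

Evaluate at each i in [0,6]:
  i=0: ✓ (witness j=1)
  i=1: ✓ (witness j=1)
  i=2: ✓ (witness j=5)
  i=3: ✓ (witness j=5)
  i=4: ✓ (witness j=5)
  i=5: ✓ (witness j=5)
  i=6: ✓ (witness j=6)
Positions where it holds: {0, 1, 2, 3, 4, 5, 6} → 7.

7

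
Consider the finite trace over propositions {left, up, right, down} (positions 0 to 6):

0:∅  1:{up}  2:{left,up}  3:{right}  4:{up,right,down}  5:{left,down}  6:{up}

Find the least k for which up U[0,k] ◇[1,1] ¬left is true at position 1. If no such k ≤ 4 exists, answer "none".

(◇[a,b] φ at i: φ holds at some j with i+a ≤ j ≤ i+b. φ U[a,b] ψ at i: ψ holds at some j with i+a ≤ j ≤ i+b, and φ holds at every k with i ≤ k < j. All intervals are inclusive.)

1

Need earliest j ≥ 1 with ◇[1,1] ¬left, and up at every k in [1,j-1].
  j=1: rhs fails.
  j=2: rhs holds; lhs holds on [1,1]. k = 1.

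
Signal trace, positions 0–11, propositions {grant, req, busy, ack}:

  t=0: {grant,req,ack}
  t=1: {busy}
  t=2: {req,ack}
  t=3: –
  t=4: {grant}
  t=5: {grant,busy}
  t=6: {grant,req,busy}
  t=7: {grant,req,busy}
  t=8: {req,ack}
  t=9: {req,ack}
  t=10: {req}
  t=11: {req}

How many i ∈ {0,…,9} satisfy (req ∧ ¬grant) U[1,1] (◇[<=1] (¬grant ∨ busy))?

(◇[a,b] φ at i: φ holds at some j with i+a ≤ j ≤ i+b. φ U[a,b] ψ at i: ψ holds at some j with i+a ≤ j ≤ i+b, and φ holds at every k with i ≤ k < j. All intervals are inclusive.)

Evaluate at each i in [0,9]:
  i=0: ✗ (lhs fails at k=0 before rhs at j=1)
  i=1: ✗ (lhs fails at k=1 before rhs at j=2)
  i=2: ✓ (rhs at j=3; lhs holds on [2,2])
  i=3: ✗ (lhs fails at k=3 before rhs at j=4)
  i=4: ✗ (lhs fails at k=4 before rhs at j=5)
  i=5: ✗ (lhs fails at k=5 before rhs at j=6)
  i=6: ✗ (lhs fails at k=6 before rhs at j=7)
  i=7: ✗ (lhs fails at k=7 before rhs at j=8)
  i=8: ✓ (rhs at j=9; lhs holds on [8,8])
  i=9: ✓ (rhs at j=10; lhs holds on [9,9])
Positions where it holds: {2, 8, 9} → 3.

3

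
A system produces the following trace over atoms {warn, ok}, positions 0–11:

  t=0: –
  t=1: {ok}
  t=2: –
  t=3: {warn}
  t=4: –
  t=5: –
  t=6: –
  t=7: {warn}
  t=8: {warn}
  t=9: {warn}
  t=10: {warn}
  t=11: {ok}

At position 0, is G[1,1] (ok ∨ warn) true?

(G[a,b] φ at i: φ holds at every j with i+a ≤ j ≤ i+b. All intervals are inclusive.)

Check (ok ∨ warn) at every j in [1,1]:
  j=1: true
All positions satisfy it → formula holds.

Yes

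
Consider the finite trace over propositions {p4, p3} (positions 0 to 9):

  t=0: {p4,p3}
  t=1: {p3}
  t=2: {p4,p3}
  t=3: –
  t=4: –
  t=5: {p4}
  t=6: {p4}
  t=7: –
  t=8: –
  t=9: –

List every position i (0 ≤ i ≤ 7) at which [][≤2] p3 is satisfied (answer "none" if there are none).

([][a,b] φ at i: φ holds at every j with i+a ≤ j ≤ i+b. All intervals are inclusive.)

0

Evaluate at each i in [0,7]:
  i=0: ✓ (all of [0,2])
  i=1: ✗ (fails at j=3)
  i=2: ✗ (fails at j=3)
  i=3: ✗ (fails at j=3)
  i=4: ✗ (fails at j=4)
  i=5: ✗ (fails at j=5)
  i=6: ✗ (fails at j=6)
  i=7: ✗ (fails at j=7)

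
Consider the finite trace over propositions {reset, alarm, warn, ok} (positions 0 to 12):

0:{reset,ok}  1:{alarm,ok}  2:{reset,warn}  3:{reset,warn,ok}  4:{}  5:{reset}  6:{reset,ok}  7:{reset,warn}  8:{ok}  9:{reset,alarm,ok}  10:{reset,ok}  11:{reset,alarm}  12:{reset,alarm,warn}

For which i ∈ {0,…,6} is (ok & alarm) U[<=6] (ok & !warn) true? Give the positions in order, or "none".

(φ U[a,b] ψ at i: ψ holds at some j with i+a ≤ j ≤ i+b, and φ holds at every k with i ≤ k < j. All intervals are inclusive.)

Evaluate at each i in [0,6]:
  i=0: ✓ (rhs at j=0)
  i=1: ✓ (rhs at j=1)
  i=2: ✗ (lhs fails at k=2 before rhs at j=6)
  i=3: ✗ (lhs fails at k=3 before rhs at j=6)
  i=4: ✗ (lhs fails at k=4 before rhs at j=6)
  i=5: ✗ (lhs fails at k=5 before rhs at j=6)
  i=6: ✓ (rhs at j=6)

0, 1, 6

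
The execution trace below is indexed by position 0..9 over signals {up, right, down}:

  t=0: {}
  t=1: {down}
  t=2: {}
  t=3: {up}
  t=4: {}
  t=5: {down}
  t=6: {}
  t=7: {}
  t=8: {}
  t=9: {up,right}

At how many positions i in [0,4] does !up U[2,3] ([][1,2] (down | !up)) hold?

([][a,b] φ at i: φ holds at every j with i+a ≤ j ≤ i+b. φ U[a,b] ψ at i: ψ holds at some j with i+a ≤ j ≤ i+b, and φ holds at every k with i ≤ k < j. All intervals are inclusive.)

Evaluate at each i in [0,4]:
  i=0: ✓ (rhs at j=3; lhs holds on [0,2])
  i=1: ✓ (rhs at j=3; lhs holds on [1,2])
  i=2: ✗ (lhs fails at k=3 before rhs at j=4)
  i=3: ✗ (lhs fails at k=3 before rhs at j=5)
  i=4: ✓ (rhs at j=6; lhs holds on [4,5])
Positions where it holds: {0, 1, 4} → 3.

3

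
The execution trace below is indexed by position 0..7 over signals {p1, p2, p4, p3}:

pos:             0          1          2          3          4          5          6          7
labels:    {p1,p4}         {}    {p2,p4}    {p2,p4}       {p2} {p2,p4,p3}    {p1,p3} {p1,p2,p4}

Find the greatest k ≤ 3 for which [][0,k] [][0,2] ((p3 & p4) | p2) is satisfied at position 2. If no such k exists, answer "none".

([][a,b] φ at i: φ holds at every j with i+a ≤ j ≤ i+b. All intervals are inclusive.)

[][0,2] ((p3 & p4) | p2) must hold from j=2 onward; find where it first fails.
  j=2: holds
  j=3: holds
  j=4: fails
Holds on [2,3], so largest k = 1.

1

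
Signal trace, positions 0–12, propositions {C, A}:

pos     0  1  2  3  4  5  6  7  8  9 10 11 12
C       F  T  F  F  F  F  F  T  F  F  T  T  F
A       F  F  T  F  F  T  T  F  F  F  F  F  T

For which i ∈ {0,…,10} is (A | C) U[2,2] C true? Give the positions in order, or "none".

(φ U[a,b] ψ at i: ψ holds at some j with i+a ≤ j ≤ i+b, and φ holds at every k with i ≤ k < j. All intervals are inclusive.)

5

Evaluate at each i in [0,10]:
  i=0: ✗ (no rhs in [2,2])
  i=1: ✗ (no rhs in [3,3])
  i=2: ✗ (no rhs in [4,4])
  i=3: ✗ (no rhs in [5,5])
  i=4: ✗ (no rhs in [6,6])
  i=5: ✓ (rhs at j=7; lhs holds on [5,6])
  i=6: ✗ (no rhs in [8,8])
  i=7: ✗ (no rhs in [9,9])
  i=8: ✗ (lhs fails at k=8 before rhs at j=10)
  i=9: ✗ (lhs fails at k=9 before rhs at j=11)
  i=10: ✗ (no rhs in [12,12])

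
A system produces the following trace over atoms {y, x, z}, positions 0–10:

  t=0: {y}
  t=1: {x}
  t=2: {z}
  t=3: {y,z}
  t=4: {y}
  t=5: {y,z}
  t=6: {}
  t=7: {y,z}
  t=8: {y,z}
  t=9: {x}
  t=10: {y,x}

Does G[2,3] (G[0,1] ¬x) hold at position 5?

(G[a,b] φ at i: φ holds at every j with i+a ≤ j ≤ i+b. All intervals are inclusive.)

Check G[0,1] ¬x at every j in [7,8]:
  j=7: holds on [7,8]
  j=8: fails at 9
Fails at j=8 → formula fails.

False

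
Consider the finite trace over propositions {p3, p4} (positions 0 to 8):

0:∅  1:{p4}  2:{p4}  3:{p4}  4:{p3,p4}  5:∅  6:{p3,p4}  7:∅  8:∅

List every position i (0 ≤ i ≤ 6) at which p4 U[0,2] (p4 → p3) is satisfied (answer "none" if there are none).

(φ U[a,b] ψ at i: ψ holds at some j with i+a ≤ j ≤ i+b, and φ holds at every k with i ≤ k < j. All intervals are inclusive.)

0, 2, 3, 4, 5, 6

Evaluate at each i in [0,6]:
  i=0: ✓ (rhs at j=0)
  i=1: ✗ (no rhs in [1,3])
  i=2: ✓ (rhs at j=4; lhs holds on [2,3])
  i=3: ✓ (rhs at j=4; lhs holds on [3,3])
  i=4: ✓ (rhs at j=4)
  i=5: ✓ (rhs at j=5)
  i=6: ✓ (rhs at j=6)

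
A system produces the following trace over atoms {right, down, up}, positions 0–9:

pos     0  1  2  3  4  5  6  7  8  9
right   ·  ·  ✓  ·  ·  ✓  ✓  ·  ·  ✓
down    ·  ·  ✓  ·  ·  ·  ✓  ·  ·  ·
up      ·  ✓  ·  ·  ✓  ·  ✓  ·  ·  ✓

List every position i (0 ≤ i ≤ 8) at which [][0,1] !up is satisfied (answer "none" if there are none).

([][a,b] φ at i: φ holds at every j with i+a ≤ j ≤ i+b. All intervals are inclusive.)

2, 7

Evaluate at each i in [0,8]:
  i=0: ✗ (fails at j=1)
  i=1: ✗ (fails at j=1)
  i=2: ✓ (all of [2,3])
  i=3: ✗ (fails at j=4)
  i=4: ✗ (fails at j=4)
  i=5: ✗ (fails at j=6)
  i=6: ✗ (fails at j=6)
  i=7: ✓ (all of [7,8])
  i=8: ✗ (fails at j=9)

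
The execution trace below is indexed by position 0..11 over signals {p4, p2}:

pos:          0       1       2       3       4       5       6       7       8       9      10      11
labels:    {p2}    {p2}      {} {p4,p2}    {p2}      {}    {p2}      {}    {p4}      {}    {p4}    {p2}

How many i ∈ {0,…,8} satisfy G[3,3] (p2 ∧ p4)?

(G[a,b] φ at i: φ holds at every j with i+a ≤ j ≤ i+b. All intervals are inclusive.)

1

Evaluate at each i in [0,8]:
  i=0: ✓ (all of [3,3])
  i=1: ✗ (fails at j=4)
  i=2: ✗ (fails at j=5)
  i=3: ✗ (fails at j=6)
  i=4: ✗ (fails at j=7)
  i=5: ✗ (fails at j=8)
  i=6: ✗ (fails at j=9)
  i=7: ✗ (fails at j=10)
  i=8: ✗ (fails at j=11)
Positions where it holds: {0} → 1.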